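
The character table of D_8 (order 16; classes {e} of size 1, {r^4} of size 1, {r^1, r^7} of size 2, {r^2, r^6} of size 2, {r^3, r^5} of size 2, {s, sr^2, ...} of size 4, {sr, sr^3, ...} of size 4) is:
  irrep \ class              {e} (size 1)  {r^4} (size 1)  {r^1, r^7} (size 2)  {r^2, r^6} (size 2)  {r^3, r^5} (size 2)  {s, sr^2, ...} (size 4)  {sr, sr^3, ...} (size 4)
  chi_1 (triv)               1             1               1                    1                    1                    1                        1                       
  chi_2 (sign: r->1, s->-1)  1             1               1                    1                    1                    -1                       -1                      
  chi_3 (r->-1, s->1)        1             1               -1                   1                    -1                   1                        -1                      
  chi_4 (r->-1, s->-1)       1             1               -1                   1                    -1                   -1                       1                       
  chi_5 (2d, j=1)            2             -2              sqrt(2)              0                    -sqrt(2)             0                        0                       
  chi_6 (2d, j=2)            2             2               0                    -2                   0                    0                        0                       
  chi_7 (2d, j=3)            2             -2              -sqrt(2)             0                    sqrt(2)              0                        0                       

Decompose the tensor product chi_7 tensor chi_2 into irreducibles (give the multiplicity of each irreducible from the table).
chi_7 tensor chi_2 = chi_7 (all other irreducibles have multiplicity 0).

Solution. The character of a tensor product is the pointwise product (chi_7 * chi_2)(C) = chi_7(C) * chi_2(C):
  {e}: (2)*(1), {r^4}: (-2)*(1), {r^1, r^7}: (-sqrt(2))*(1), {r^2, r^6}: (0)*(1), {r^3, r^5}: (sqrt(2))*(1), {s, sr^2, ...}: (0)*(-1), {sr, sr^3, ...}: (0)*(-1)
so (chi_7 * chi_2) takes values
  {e} -> 2, {r^4} -> -2, {r^1, r^7} -> -sqrt(2), {r^2, r^6} -> 0, {r^3, r^5} -> sqrt(2), {s, sr^2, ...} -> 0, {sr, sr^3, ...} -> 0.
Now take the inner product of this character with each irreducible chi from the table, <chi_7*chi_2, chi> = (1/16) sum_C |C| (chi_7*chi_2)(C) conj(chi(C)):
  <chi_7*chi_2, chi_1> = (1/16)[1*(2)*conj(1) + 1*(-2)*conj(1) + 2*(-sqrt(2))*conj(1) + 2*(0)*conj(1) + 2*(sqrt(2))*conj(1) + 4*(0)*conj(1) + 4*(0)*conj(1)]
      = (1/16)[(2) + (-2) + (-2*sqrt(2)) + (0) + (2*sqrt(2)) + (0) + (0)] = 0/16 = 0
  <chi_7*chi_2, chi_2> = (1/16)[1*(2)*conj(1) + 1*(-2)*conj(1) + 2*(-sqrt(2))*conj(1) + 2*(0)*conj(1) + 2*(sqrt(2))*conj(1) + 4*(0)*conj(-1) + 4*(0)*conj(-1)]
      = (1/16)[(2) + (-2) + (-2*sqrt(2)) + (0) + (2*sqrt(2)) + (0) + (0)] = 0/16 = 0
  <chi_7*chi_2, chi_3> = (1/16)[1*(2)*conj(1) + 1*(-2)*conj(1) + 2*(-sqrt(2))*conj(-1) + 2*(0)*conj(1) + 2*(sqrt(2))*conj(-1) + 4*(0)*conj(1) + 4*(0)*conj(-1)]
      = (1/16)[(2) + (-2) + (2*sqrt(2)) + (0) + (-2*sqrt(2)) + (0) + (0)] = 0/16 = 0
  <chi_7*chi_2, chi_4> = (1/16)[1*(2)*conj(1) + 1*(-2)*conj(1) + 2*(-sqrt(2))*conj(-1) + 2*(0)*conj(1) + 2*(sqrt(2))*conj(-1) + 4*(0)*conj(-1) + 4*(0)*conj(1)]
      = (1/16)[(2) + (-2) + (2*sqrt(2)) + (0) + (-2*sqrt(2)) + (0) + (0)] = 0/16 = 0
  <chi_7*chi_2, chi_5> = (1/16)[1*(2)*conj(2) + 1*(-2)*conj(-2) + 2*(-sqrt(2))*conj(sqrt(2)) + 2*(0)*conj(0) + 2*(sqrt(2))*conj(-sqrt(2)) + 4*(0)*conj(0) + 4*(0)*conj(0)]
      = (1/16)[(4) + (4) + (-4) + (0) + (-4) + (0) + (0)] = 0/16 = 0
  <chi_7*chi_2, chi_6> = (1/16)[1*(2)*conj(2) + 1*(-2)*conj(2) + 2*(-sqrt(2))*conj(0) + 2*(0)*conj(-2) + 2*(sqrt(2))*conj(0) + 4*(0)*conj(0) + 4*(0)*conj(0)]
      = (1/16)[(4) + (-4) + (0) + (0) + (0) + (0) + (0)] = 0/16 = 0
  <chi_7*chi_2, chi_7> = (1/16)[1*(2)*conj(2) + 1*(-2)*conj(-2) + 2*(-sqrt(2))*conj(-sqrt(2)) + 2*(0)*conj(0) + 2*(sqrt(2))*conj(sqrt(2)) + 4*(0)*conj(0) + 4*(0)*conj(0)]
      = (1/16)[(4) + (4) + (4) + (0) + (4) + (0) + (0)] = 16/16 = 1
Hence the multiplicities are chi_7: 1. Dimension check: dim(chi_7)*dim(chi_2) = 2*1 = 2 and sum (mult * dim) = 1*2 = 2.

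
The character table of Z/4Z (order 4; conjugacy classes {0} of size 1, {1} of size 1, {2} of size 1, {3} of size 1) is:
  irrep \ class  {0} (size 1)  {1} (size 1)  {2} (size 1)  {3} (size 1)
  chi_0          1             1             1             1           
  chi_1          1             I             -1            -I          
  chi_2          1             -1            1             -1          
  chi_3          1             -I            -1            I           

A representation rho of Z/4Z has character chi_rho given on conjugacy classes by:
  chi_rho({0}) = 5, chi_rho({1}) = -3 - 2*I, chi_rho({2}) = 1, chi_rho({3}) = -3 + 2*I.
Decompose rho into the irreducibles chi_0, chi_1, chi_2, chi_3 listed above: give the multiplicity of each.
Multiplicities: chi_0: 0, chi_1: 0, chi_2: 3, chi_3: 2.

Justification: Use <chi_rho, chi> = (1/|G|) sum_C |C| * chi_rho(C) * conj(chi(C)) with |G| = 4 for each irreducible chi in the table:
  <chi_rho, chi_0> = (1/4)[1*(5)*conj(1) + 1*(-3 - 2*I)*conj(1) + 1*(1)*conj(1) + 1*(-3 + 2*I)*conj(1)]
      = (1/4)[(5) + (-3 - 2*I) + (1) + (-3 + 2*I)] = 0/4 = 0
  <chi_rho, chi_1> = (1/4)[1*(5)*conj(1) + 1*(-3 - 2*I)*conj(I) + 1*(1)*conj(-1) + 1*(-3 + 2*I)*conj(-I)]
      = (1/4)[(5) + (-2 + 3*I) + (-1) + (-2 - 3*I)] = 0/4 = 0
  <chi_rho, chi_2> = (1/4)[1*(5)*conj(1) + 1*(-3 - 2*I)*conj(-1) + 1*(1)*conj(1) + 1*(-3 + 2*I)*conj(-1)]
      = (1/4)[(5) + (3 + 2*I) + (1) + (3 - 2*I)] = 12/4 = 3
  <chi_rho, chi_3> = (1/4)[1*(5)*conj(1) + 1*(-3 - 2*I)*conj(-I) + 1*(1)*conj(-1) + 1*(-3 + 2*I)*conj(I)]
      = (1/4)[(5) + (2 - 3*I) + (-1) + (2 + 3*I)] = 8/4 = 2
(Exp terms are combined using exp(i*s)*conj(exp(i*t)) = exp(i*(s-t)), and sums of them are collapsed using the identity that for every m > 1 the m distinct m-th roots of unity sum to 0, e.g. 1 + exp(2*I*pi/3) + exp(-2*I*pi/3) = 0.)
Dimension check: dim(rho) = sum (mult * dim) = 0*1 + 0*1 + 3*1 + 2*1 = 5 = chi_rho(e) = 5.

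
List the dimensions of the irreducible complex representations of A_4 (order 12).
Dimensions: 1, 1, 1, 3

Explanation: There are 4 irreducibles (= number of conjugacy classes). Their dimensions d_i satisfy sum d_i^2 = |G| = 12: 1 + 1 + 1 + 9 = 12.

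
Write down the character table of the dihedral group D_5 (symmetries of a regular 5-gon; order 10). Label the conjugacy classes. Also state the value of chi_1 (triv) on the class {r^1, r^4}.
Conjugacy classes: {e} of size 1, {r^1, r^4} of size 2, {r^2, r^3} of size 2, {s, sr, ..., sr^4} of size 5.
Character table:
  irrep \ class              {e} (size 1)  {r^1, r^4} (size 2)  {r^2, r^3} (size 2)  {s, sr, ..., sr^4} (size 5)
  chi_1 (triv)               1             1                    1                    1                          
  chi_2 (sign: r->1, s->-1)  1             1                    1                    -1                         
  chi_3 (2d, j=1)            2             -1/2 + sqrt(5)/2     -sqrt(5)/2 - 1/2     0                          
  chi_4 (2d, j=2)            2             -sqrt(5)/2 - 1/2     -1/2 + sqrt(5)/2     0                          

Spot check: chi_1 (triv) on {r^1, r^4} = 1.

Details: D_5 has order 2*5 = 10 with 4 conjugacy classes, hence 4 irreducibles. Sum of squared dims 1 + 1 + 4 + 4 = 10 = |G|. Linear characters come from the abelianisation; the 2-dimensional irreps have character r^k -> 2*cos(2*pi*j*k/5), reflections -> 0.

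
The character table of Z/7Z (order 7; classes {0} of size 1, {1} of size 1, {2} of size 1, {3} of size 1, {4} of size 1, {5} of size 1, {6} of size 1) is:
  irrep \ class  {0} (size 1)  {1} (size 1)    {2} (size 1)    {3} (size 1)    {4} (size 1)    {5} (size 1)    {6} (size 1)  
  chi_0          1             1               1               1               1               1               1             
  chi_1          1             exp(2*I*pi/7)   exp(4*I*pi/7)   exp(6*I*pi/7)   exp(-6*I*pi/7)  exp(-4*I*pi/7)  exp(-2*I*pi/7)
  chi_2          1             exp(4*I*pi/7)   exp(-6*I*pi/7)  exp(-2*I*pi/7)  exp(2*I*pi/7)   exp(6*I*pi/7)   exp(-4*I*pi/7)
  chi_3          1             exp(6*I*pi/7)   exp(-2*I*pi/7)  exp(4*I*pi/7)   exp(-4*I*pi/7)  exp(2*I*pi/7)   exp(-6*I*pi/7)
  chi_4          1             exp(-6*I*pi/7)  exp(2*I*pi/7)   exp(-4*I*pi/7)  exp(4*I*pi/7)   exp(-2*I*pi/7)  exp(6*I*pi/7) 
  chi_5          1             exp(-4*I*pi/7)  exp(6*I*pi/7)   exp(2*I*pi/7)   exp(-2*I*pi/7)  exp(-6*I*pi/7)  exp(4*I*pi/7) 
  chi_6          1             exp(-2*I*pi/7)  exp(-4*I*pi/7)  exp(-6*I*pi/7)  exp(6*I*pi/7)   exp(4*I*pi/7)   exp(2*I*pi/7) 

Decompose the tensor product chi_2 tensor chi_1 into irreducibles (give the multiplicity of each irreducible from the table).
chi_2 tensor chi_1 = chi_3 (all other irreducibles have multiplicity 0).

Solution. The character of a tensor product is the pointwise product (chi_2 * chi_1)(C) = chi_2(C) * chi_1(C):
  {0}: (1)*(1), {1}: (exp(4*I*pi/7))*(exp(2*I*pi/7)), {2}: (exp(-6*I*pi/7))*(exp(4*I*pi/7)), {3}: (exp(-2*I*pi/7))*(exp(6*I*pi/7)), {4}: (exp(2*I*pi/7))*(exp(-6*I*pi/7)), {5}: (exp(6*I*pi/7))*(exp(-4*I*pi/7)), {6}: (exp(-4*I*pi/7))*(exp(-2*I*pi/7))
so (chi_2 * chi_1) takes values
  {0} -> 1, {1} -> exp(6*I*pi/7), {2} -> exp(-2*I*pi/7), {3} -> exp(4*I*pi/7), {4} -> exp(-4*I*pi/7), {5} -> exp(2*I*pi/7), {6} -> exp(-6*I*pi/7).
Now take the inner product of this character with each irreducible chi from the table, <chi_2*chi_1, chi> = (1/7) sum_C |C| (chi_2*chi_1)(C) conj(chi(C)):
  <chi_2*chi_1, chi_0> = (1/7)[1*(1)*conj(1) + 1*(exp(6*I*pi/7))*conj(1) + 1*(exp(-2*I*pi/7))*conj(1) + 1*(exp(4*I*pi/7))*conj(1) + 1*(exp(-4*I*pi/7))*conj(1) + 1*(exp(2*I*pi/7))*conj(1) + 1*(exp(-6*I*pi/7))*conj(1)]
      = (1/7)[(1) + (exp(6*I*pi/7)) + (exp(-2*I*pi/7)) + (exp(4*I*pi/7)) + (exp(-4*I*pi/7)) + (exp(2*I*pi/7)) + (exp(-6*I*pi/7))] = 0/7 = 0
  <chi_2*chi_1, chi_1> = (1/7)[1*(1)*conj(1) + 1*(exp(6*I*pi/7))*conj(exp(2*I*pi/7)) + 1*(exp(-2*I*pi/7))*conj(exp(4*I*pi/7)) + 1*(exp(4*I*pi/7))*conj(exp(6*I*pi/7)) + 1*(exp(-4*I*pi/7))*conj(exp(-6*I*pi/7)) + 1*(exp(2*I*pi/7))*conj(exp(-4*I*pi/7)) + 1*(exp(-6*I*pi/7))*conj(exp(-2*I*pi/7))]
      = (1/7)[(1) + (exp(4*I*pi/7)) + (exp(-6*I*pi/7)) + (exp(-2*I*pi/7)) + (exp(2*I*pi/7)) + (exp(6*I*pi/7)) + (exp(-4*I*pi/7))] = 0/7 = 0
  <chi_2*chi_1, chi_2> = (1/7)[1*(1)*conj(1) + 1*(exp(6*I*pi/7))*conj(exp(4*I*pi/7)) + 1*(exp(-2*I*pi/7))*conj(exp(-6*I*pi/7)) + 1*(exp(4*I*pi/7))*conj(exp(-2*I*pi/7)) + 1*(exp(-4*I*pi/7))*conj(exp(2*I*pi/7)) + 1*(exp(2*I*pi/7))*conj(exp(6*I*pi/7)) + 1*(exp(-6*I*pi/7))*conj(exp(-4*I*pi/7))]
      = (1/7)[(1) + (exp(2*I*pi/7)) + (exp(4*I*pi/7)) + (exp(6*I*pi/7)) + (exp(-6*I*pi/7)) + (exp(-4*I*pi/7)) + (exp(-2*I*pi/7))] = 0/7 = 0
  <chi_2*chi_1, chi_3> = (1/7)[1*(1)*conj(1) + 1*(exp(6*I*pi/7))*conj(exp(6*I*pi/7)) + 1*(exp(-2*I*pi/7))*conj(exp(-2*I*pi/7)) + 1*(exp(4*I*pi/7))*conj(exp(4*I*pi/7)) + 1*(exp(-4*I*pi/7))*conj(exp(-4*I*pi/7)) + 1*(exp(2*I*pi/7))*conj(exp(2*I*pi/7)) + 1*(exp(-6*I*pi/7))*conj(exp(-6*I*pi/7))]
      = (1/7)[(1) + (1) + (1) + (1) + (1) + (1) + (1)] = 7/7 = 1
  <chi_2*chi_1, chi_4> = (1/7)[1*(1)*conj(1) + 1*(exp(6*I*pi/7))*conj(exp(-6*I*pi/7)) + 1*(exp(-2*I*pi/7))*conj(exp(2*I*pi/7)) + 1*(exp(4*I*pi/7))*conj(exp(-4*I*pi/7)) + 1*(exp(-4*I*pi/7))*conj(exp(4*I*pi/7)) + 1*(exp(2*I*pi/7))*conj(exp(-2*I*pi/7)) + 1*(exp(-6*I*pi/7))*conj(exp(6*I*pi/7))]
      = (1/7)[(1) + (exp(-2*I*pi/7)) + (exp(-4*I*pi/7)) + (exp(-6*I*pi/7)) + (exp(6*I*pi/7)) + (exp(4*I*pi/7)) + (exp(2*I*pi/7))] = 0/7 = 0
  <chi_2*chi_1, chi_5> = (1/7)[1*(1)*conj(1) + 1*(exp(6*I*pi/7))*conj(exp(-4*I*pi/7)) + 1*(exp(-2*I*pi/7))*conj(exp(6*I*pi/7)) + 1*(exp(4*I*pi/7))*conj(exp(2*I*pi/7)) + 1*(exp(-4*I*pi/7))*conj(exp(-2*I*pi/7)) + 1*(exp(2*I*pi/7))*conj(exp(-6*I*pi/7)) + 1*(exp(-6*I*pi/7))*conj(exp(4*I*pi/7))]
      = (1/7)[(1) + (exp(-4*I*pi/7)) + (exp(6*I*pi/7)) + (exp(2*I*pi/7)) + (exp(-2*I*pi/7)) + (exp(-6*I*pi/7)) + (exp(4*I*pi/7))] = 0/7 = 0
  <chi_2*chi_1, chi_6> = (1/7)[1*(1)*conj(1) + 1*(exp(6*I*pi/7))*conj(exp(-2*I*pi/7)) + 1*(exp(-2*I*pi/7))*conj(exp(-4*I*pi/7)) + 1*(exp(4*I*pi/7))*conj(exp(-6*I*pi/7)) + 1*(exp(-4*I*pi/7))*conj(exp(6*I*pi/7)) + 1*(exp(2*I*pi/7))*conj(exp(4*I*pi/7)) + 1*(exp(-6*I*pi/7))*conj(exp(2*I*pi/7))]
      = (1/7)[(1) + (exp(-6*I*pi/7)) + (exp(2*I*pi/7)) + (exp(-4*I*pi/7)) + (exp(4*I*pi/7)) + (exp(-2*I*pi/7)) + (exp(6*I*pi/7))] = 0/7 = 0
(Exp terms are combined using exp(i*s)*conj(exp(i*t)) = exp(i*(s-t)), and sums of them are collapsed using the identity that for every m > 1 the m distinct m-th roots of unity sum to 0, e.g. 1 + exp(2*I*pi/3) + exp(-2*I*pi/3) = 0.)
Hence the multiplicities are chi_3: 1. Dimension check: dim(chi_2)*dim(chi_1) = 1*1 = 1 and sum (mult * dim) = 1*1 = 1.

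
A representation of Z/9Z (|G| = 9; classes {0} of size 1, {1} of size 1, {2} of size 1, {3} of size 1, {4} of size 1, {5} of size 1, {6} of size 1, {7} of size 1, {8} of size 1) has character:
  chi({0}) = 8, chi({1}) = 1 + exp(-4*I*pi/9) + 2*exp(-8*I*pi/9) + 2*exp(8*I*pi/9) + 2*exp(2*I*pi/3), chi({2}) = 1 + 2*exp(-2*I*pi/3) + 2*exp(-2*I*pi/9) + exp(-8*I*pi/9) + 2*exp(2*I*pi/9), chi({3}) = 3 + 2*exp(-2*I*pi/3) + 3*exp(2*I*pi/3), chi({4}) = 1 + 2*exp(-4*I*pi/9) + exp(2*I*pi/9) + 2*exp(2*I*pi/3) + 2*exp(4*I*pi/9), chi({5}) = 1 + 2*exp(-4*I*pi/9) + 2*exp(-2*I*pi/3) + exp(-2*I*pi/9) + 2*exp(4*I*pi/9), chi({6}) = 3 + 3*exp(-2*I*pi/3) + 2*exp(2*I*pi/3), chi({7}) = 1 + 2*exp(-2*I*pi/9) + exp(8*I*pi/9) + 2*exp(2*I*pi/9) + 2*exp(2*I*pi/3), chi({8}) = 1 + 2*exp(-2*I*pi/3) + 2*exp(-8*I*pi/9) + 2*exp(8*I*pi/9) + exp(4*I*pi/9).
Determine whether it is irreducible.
Not irreducible (reducible): <chi, chi> = 14 > 1.

Why: <chi, chi> = (1/|G|) sum_C |C| * |chi(C)|^2 = (1/9)[1*|8|^2 + 1*|1 + exp(-4*I*pi/9) + 2*exp(-8*I*pi/9) + 2*exp(8*I*pi/9) + 2*exp(2*I*pi/3)|^2 + 1*|1 + 2*exp(-2*I*pi/3) + 2*exp(-2*I*pi/9) + exp(-8*I*pi/9) + 2*exp(2*I*pi/9)|^2 + 1*|3 + 2*exp(-2*I*pi/3) + 3*exp(2*I*pi/3)|^2 + 1*|1 + 2*exp(-4*I*pi/9) + exp(2*I*pi/9) + 2*exp(2*I*pi/3) + 2*exp(4*I*pi/9)|^2 + 1*|1 + 2*exp(-4*I*pi/9) + 2*exp(-2*I*pi/3) + exp(-2*I*pi/9) + 2*exp(4*I*pi/9)|^2 + 1*|3 + 3*exp(-2*I*pi/3) + 2*exp(2*I*pi/3)|^2 + 1*|1 + 2*exp(-2*I*pi/9) + exp(8*I*pi/9) + 2*exp(2*I*pi/9) + 2*exp(2*I*pi/3)|^2 + 1*|1 + 2*exp(-2*I*pi/3) + 2*exp(-8*I*pi/9) + 2*exp(8*I*pi/9) + exp(4*I*pi/9)|^2]
  = (1/9)[(64) + (14 + 7*exp(-4*I*pi/9) + 8*exp(-2*I*pi/9) + 4*exp(-2*I*pi/3) + 6*exp(-8*I*pi/9) + 6*exp(8*I*pi/9) + 4*exp(2*I*pi/3) + 8*exp(2*I*pi/9) + 7*exp(4*I*pi/9)) + (14 + 8*exp(-4*I*pi/9) + 6*exp(-2*I*pi/9) + 4*exp(-2*I*pi/3) + 7*exp(-8*I*pi/9) + 7*exp(8*I*pi/9) + 4*exp(2*I*pi/3) + 6*exp(2*I*pi/9) + 8*exp(4*I*pi/9)) + (1) + (14 + 6*exp(-4*I*pi/9) + 7*exp(-2*I*pi/9) + 4*exp(-2*I*pi/3) + 8*exp(-8*I*pi/9) + 8*exp(8*I*pi/9) + 4*exp(2*I*pi/3) + 7*exp(2*I*pi/9) + 6*exp(4*I*pi/9)) + (14 + 6*exp(-4*I*pi/9) + 7*exp(-2*I*pi/9) + 4*exp(-2*I*pi/3) + 8*exp(-8*I*pi/9) + 8*exp(8*I*pi/9) + 4*exp(2*I*pi/3) + 7*exp(2*I*pi/9) + 6*exp(4*I*pi/9)) + (1) + (14 + 8*exp(-4*I*pi/9) + 6*exp(-2*I*pi/9) + 4*exp(-2*I*pi/3) + 7*exp(-8*I*pi/9) + 7*exp(8*I*pi/9) + 4*exp(2*I*pi/3) + 6*exp(2*I*pi/9) + 8*exp(4*I*pi/9)) + (14 + 7*exp(-4*I*pi/9) + 8*exp(-2*I*pi/9) + 4*exp(-2*I*pi/3) + 6*exp(-8*I*pi/9) + 6*exp(8*I*pi/9) + 4*exp(2*I*pi/3) + 8*exp(2*I*pi/9) + 7*exp(4*I*pi/9))] = 126/9 = 14.
(Exp terms are combined using exp(i*s)*conj(exp(i*t)) = exp(i*(s-t)), and sums of them are collapsed using the identity that for every m > 1 the m distinct m-th roots of unity sum to 0, e.g. 1 + exp(2*I*pi/3) + exp(-2*I*pi/3) = 0.)
A character is irreducible iff <chi, chi> = 1, so this representation is reducible.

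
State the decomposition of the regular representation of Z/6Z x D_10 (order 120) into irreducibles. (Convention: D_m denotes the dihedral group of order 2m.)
Each irreducible V_i of dimension d_i appears with multiplicity d_i, i.e. rho_reg = (direct sum over all irreducibles V_i) d_i V_i. The irreducible dimensions for Z/6Z x D_10 are 1, 1, 1, 1, 1, 1, 1, 1, 1, 1, 1, 1, 1, 1, 1, 1, 1, 1, 1, 1, 1, 1, 1, 1, 2, 2, 2, 2, 2, 2, 2, 2, 2, 2, 2, 2, 2, 2, 2, 2, 2, 2, 2, 2, 2, 2, 2, 2: 24 irreducibles of dimension 1, each with multiplicity 1; 24 irreducibles of dimension 2, each with multiplicity 2. Total dimension 24*1*1 + 24*2*2 = 120 = |G|.

Why: General theorem: in the regular representation of a finite group G, each irreducible appears with multiplicity equal to its dimension. Check: dim(rho_reg) = sum d_i^2 = 1 + 1 + 1 + 1 + 1 + 1 + 1 + 1 + 1 + 1 + 1 + 1 + 1 + 1 + 1 + 1 + 1 + 1 + 1 + 1 + 1 + 1 + 1 + 1 + 4 + 4 + 4 + 4 + 4 + 4 + 4 + 4 + 4 + 4 + 4 + 4 + 4 + 4 + 4 + 4 + 4 + 4 + 4 + 4 + 4 + 4 + 4 + 4 = 120 = |G|.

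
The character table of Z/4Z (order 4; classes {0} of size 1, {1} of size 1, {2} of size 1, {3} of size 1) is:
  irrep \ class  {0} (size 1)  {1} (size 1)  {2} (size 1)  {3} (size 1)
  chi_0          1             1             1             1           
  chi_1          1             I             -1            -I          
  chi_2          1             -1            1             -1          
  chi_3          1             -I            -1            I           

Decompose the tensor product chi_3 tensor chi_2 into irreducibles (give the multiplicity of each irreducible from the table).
chi_3 tensor chi_2 = chi_1 (all other irreducibles have multiplicity 0).

Working: The character of a tensor product is the pointwise product (chi_3 * chi_2)(C) = chi_3(C) * chi_2(C):
  {0}: (1)*(1), {1}: (-I)*(-1), {2}: (-1)*(1), {3}: (I)*(-1)
so (chi_3 * chi_2) takes values
  {0} -> 1, {1} -> I, {2} -> -1, {3} -> -I.
Now take the inner product of this character with each irreducible chi from the table, <chi_3*chi_2, chi> = (1/4) sum_C |C| (chi_3*chi_2)(C) conj(chi(C)):
  <chi_3*chi_2, chi_0> = (1/4)[1*(1)*conj(1) + 1*(I)*conj(1) + 1*(-1)*conj(1) + 1*(-I)*conj(1)]
      = (1/4)[(1) + (I) + (-1) + (-I)] = 0/4 = 0
  <chi_3*chi_2, chi_1> = (1/4)[1*(1)*conj(1) + 1*(I)*conj(I) + 1*(-1)*conj(-1) + 1*(-I)*conj(-I)]
      = (1/4)[(1) + (1) + (1) + (1)] = 4/4 = 1
  <chi_3*chi_2, chi_2> = (1/4)[1*(1)*conj(1) + 1*(I)*conj(-1) + 1*(-1)*conj(1) + 1*(-I)*conj(-1)]
      = (1/4)[(1) + (-I) + (-1) + (I)] = 0/4 = 0
  <chi_3*chi_2, chi_3> = (1/4)[1*(1)*conj(1) + 1*(I)*conj(-I) + 1*(-1)*conj(-1) + 1*(-I)*conj(I)]
      = (1/4)[(1) + (-1) + (1) + (-1)] = 0/4 = 0
(Exp terms are combined using exp(i*s)*conj(exp(i*t)) = exp(i*(s-t)), and sums of them are collapsed using the identity that for every m > 1 the m distinct m-th roots of unity sum to 0, e.g. 1 + exp(2*I*pi/3) + exp(-2*I*pi/3) = 0.)
Hence the multiplicities are chi_1: 1. Dimension check: dim(chi_3)*dim(chi_2) = 1*1 = 1 and sum (mult * dim) = 1*1 = 1.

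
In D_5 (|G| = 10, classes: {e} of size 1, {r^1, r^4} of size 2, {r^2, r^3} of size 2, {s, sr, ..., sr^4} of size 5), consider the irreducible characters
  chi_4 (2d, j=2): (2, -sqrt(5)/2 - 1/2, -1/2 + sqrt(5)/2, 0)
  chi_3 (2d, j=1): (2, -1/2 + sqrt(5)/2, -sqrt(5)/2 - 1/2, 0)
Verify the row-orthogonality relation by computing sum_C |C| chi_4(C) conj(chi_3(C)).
Sum = 0; so <chi_4, chi_3> = 0 (distinct irreducibles are orthogonal).

Proof sketch: Compute term by term over conjugacy classes (|C| * chi_4(C) * conj(chi_3(C))):
  1*(2)*conj(2) + 2*(-sqrt(5)/2 - 1/2)*conj(-1/2 + sqrt(5)/2) + 2*(-1/2 + sqrt(5)/2)*conj(-sqrt(5)/2 - 1/2) + 5*(0)*conj(0)
  = (4) + (-2) + (-2) + (0)
  = 0.
Dividing by |G| = 10 gives 0/10 = 0, matching the row-orthogonality relation <chi_4, chi_3> = [chi_4 = chi_3].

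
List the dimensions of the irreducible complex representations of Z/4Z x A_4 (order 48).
Dimensions: 1, 1, 1, 1, 1, 1, 1, 1, 1, 1, 1, 1, 3, 3, 3, 3

Explanation: There are 16 irreducibles (= number of conjugacy classes). Their dimensions d_i satisfy sum d_i^2 = |G| = 48: 1 + 1 + 1 + 1 + 1 + 1 + 1 + 1 + 1 + 1 + 1 + 1 + 9 + 9 + 9 + 9 = 48. (For the product with Z/4Z: each of the 4 1-dim characters of Z/4Z tensors with each irrep of A_4, giving 4 copies of each A_4-dimension.)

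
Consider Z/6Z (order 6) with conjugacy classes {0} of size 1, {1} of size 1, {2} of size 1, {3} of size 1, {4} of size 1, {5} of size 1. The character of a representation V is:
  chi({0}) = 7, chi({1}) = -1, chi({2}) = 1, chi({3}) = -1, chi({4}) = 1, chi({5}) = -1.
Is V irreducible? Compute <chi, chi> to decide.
Not irreducible (reducible): <chi, chi> = 9 > 1.

Working: <chi, chi> = (1/|G|) sum_C |C| * |chi(C)|^2 = (1/6)[1*|7|^2 + 1*|-1|^2 + 1*|1|^2 + 1*|-1|^2 + 1*|1|^2 + 1*|-1|^2]
  = (1/6)[(49) + (1) + (1) + (1) + (1) + (1)] = 54/6 = 9.
(Exp terms are combined using exp(i*s)*conj(exp(i*t)) = exp(i*(s-t)), and sums of them are collapsed using the identity that for every m > 1 the m distinct m-th roots of unity sum to 0, e.g. 1 + exp(2*I*pi/3) + exp(-2*I*pi/3) = 0.)
A character is irreducible iff <chi, chi> = 1, so this representation is reducible.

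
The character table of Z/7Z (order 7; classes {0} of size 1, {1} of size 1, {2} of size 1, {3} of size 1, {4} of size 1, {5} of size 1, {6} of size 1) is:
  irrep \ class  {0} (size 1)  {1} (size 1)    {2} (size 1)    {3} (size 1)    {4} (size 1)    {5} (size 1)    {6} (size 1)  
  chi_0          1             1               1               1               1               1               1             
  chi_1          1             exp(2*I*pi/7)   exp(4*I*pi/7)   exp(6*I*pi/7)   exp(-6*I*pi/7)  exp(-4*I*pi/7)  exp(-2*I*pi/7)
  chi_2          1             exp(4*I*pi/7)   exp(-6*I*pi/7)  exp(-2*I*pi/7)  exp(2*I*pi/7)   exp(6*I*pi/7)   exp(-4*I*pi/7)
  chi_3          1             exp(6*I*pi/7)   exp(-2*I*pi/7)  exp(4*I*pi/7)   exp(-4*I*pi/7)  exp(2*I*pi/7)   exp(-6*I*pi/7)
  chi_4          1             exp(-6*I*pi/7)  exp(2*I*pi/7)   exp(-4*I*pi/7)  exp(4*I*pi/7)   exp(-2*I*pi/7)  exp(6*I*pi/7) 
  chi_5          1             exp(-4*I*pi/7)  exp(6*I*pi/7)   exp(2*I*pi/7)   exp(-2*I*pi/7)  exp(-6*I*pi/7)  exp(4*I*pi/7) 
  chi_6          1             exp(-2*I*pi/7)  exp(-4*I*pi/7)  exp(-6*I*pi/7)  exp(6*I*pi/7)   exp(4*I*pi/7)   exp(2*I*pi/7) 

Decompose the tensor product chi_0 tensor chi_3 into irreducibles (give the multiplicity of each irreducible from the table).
chi_0 tensor chi_3 = chi_3 (all other irreducibles have multiplicity 0).

Argument: The character of a tensor product is the pointwise product (chi_0 * chi_3)(C) = chi_0(C) * chi_3(C):
  {0}: (1)*(1), {1}: (1)*(exp(6*I*pi/7)), {2}: (1)*(exp(-2*I*pi/7)), {3}: (1)*(exp(4*I*pi/7)), {4}: (1)*(exp(-4*I*pi/7)), {5}: (1)*(exp(2*I*pi/7)), {6}: (1)*(exp(-6*I*pi/7))
so (chi_0 * chi_3) takes values
  {0} -> 1, {1} -> exp(6*I*pi/7), {2} -> exp(-2*I*pi/7), {3} -> exp(4*I*pi/7), {4} -> exp(-4*I*pi/7), {5} -> exp(2*I*pi/7), {6} -> exp(-6*I*pi/7).
Now take the inner product of this character with each irreducible chi from the table, <chi_0*chi_3, chi> = (1/7) sum_C |C| (chi_0*chi_3)(C) conj(chi(C)):
  <chi_0*chi_3, chi_0> = (1/7)[1*(1)*conj(1) + 1*(exp(6*I*pi/7))*conj(1) + 1*(exp(-2*I*pi/7))*conj(1) + 1*(exp(4*I*pi/7))*conj(1) + 1*(exp(-4*I*pi/7))*conj(1) + 1*(exp(2*I*pi/7))*conj(1) + 1*(exp(-6*I*pi/7))*conj(1)]
      = (1/7)[(1) + (exp(6*I*pi/7)) + (exp(-2*I*pi/7)) + (exp(4*I*pi/7)) + (exp(-4*I*pi/7)) + (exp(2*I*pi/7)) + (exp(-6*I*pi/7))] = 0/7 = 0
  <chi_0*chi_3, chi_1> = (1/7)[1*(1)*conj(1) + 1*(exp(6*I*pi/7))*conj(exp(2*I*pi/7)) + 1*(exp(-2*I*pi/7))*conj(exp(4*I*pi/7)) + 1*(exp(4*I*pi/7))*conj(exp(6*I*pi/7)) + 1*(exp(-4*I*pi/7))*conj(exp(-6*I*pi/7)) + 1*(exp(2*I*pi/7))*conj(exp(-4*I*pi/7)) + 1*(exp(-6*I*pi/7))*conj(exp(-2*I*pi/7))]
      = (1/7)[(1) + (exp(4*I*pi/7)) + (exp(-6*I*pi/7)) + (exp(-2*I*pi/7)) + (exp(2*I*pi/7)) + (exp(6*I*pi/7)) + (exp(-4*I*pi/7))] = 0/7 = 0
  <chi_0*chi_3, chi_2> = (1/7)[1*(1)*conj(1) + 1*(exp(6*I*pi/7))*conj(exp(4*I*pi/7)) + 1*(exp(-2*I*pi/7))*conj(exp(-6*I*pi/7)) + 1*(exp(4*I*pi/7))*conj(exp(-2*I*pi/7)) + 1*(exp(-4*I*pi/7))*conj(exp(2*I*pi/7)) + 1*(exp(2*I*pi/7))*conj(exp(6*I*pi/7)) + 1*(exp(-6*I*pi/7))*conj(exp(-4*I*pi/7))]
      = (1/7)[(1) + (exp(2*I*pi/7)) + (exp(4*I*pi/7)) + (exp(6*I*pi/7)) + (exp(-6*I*pi/7)) + (exp(-4*I*pi/7)) + (exp(-2*I*pi/7))] = 0/7 = 0
  <chi_0*chi_3, chi_3> = (1/7)[1*(1)*conj(1) + 1*(exp(6*I*pi/7))*conj(exp(6*I*pi/7)) + 1*(exp(-2*I*pi/7))*conj(exp(-2*I*pi/7)) + 1*(exp(4*I*pi/7))*conj(exp(4*I*pi/7)) + 1*(exp(-4*I*pi/7))*conj(exp(-4*I*pi/7)) + 1*(exp(2*I*pi/7))*conj(exp(2*I*pi/7)) + 1*(exp(-6*I*pi/7))*conj(exp(-6*I*pi/7))]
      = (1/7)[(1) + (1) + (1) + (1) + (1) + (1) + (1)] = 7/7 = 1
  <chi_0*chi_3, chi_4> = (1/7)[1*(1)*conj(1) + 1*(exp(6*I*pi/7))*conj(exp(-6*I*pi/7)) + 1*(exp(-2*I*pi/7))*conj(exp(2*I*pi/7)) + 1*(exp(4*I*pi/7))*conj(exp(-4*I*pi/7)) + 1*(exp(-4*I*pi/7))*conj(exp(4*I*pi/7)) + 1*(exp(2*I*pi/7))*conj(exp(-2*I*pi/7)) + 1*(exp(-6*I*pi/7))*conj(exp(6*I*pi/7))]
      = (1/7)[(1) + (exp(-2*I*pi/7)) + (exp(-4*I*pi/7)) + (exp(-6*I*pi/7)) + (exp(6*I*pi/7)) + (exp(4*I*pi/7)) + (exp(2*I*pi/7))] = 0/7 = 0
  <chi_0*chi_3, chi_5> = (1/7)[1*(1)*conj(1) + 1*(exp(6*I*pi/7))*conj(exp(-4*I*pi/7)) + 1*(exp(-2*I*pi/7))*conj(exp(6*I*pi/7)) + 1*(exp(4*I*pi/7))*conj(exp(2*I*pi/7)) + 1*(exp(-4*I*pi/7))*conj(exp(-2*I*pi/7)) + 1*(exp(2*I*pi/7))*conj(exp(-6*I*pi/7)) + 1*(exp(-6*I*pi/7))*conj(exp(4*I*pi/7))]
      = (1/7)[(1) + (exp(-4*I*pi/7)) + (exp(6*I*pi/7)) + (exp(2*I*pi/7)) + (exp(-2*I*pi/7)) + (exp(-6*I*pi/7)) + (exp(4*I*pi/7))] = 0/7 = 0
  <chi_0*chi_3, chi_6> = (1/7)[1*(1)*conj(1) + 1*(exp(6*I*pi/7))*conj(exp(-2*I*pi/7)) + 1*(exp(-2*I*pi/7))*conj(exp(-4*I*pi/7)) + 1*(exp(4*I*pi/7))*conj(exp(-6*I*pi/7)) + 1*(exp(-4*I*pi/7))*conj(exp(6*I*pi/7)) + 1*(exp(2*I*pi/7))*conj(exp(4*I*pi/7)) + 1*(exp(-6*I*pi/7))*conj(exp(2*I*pi/7))]
      = (1/7)[(1) + (exp(-6*I*pi/7)) + (exp(2*I*pi/7)) + (exp(-4*I*pi/7)) + (exp(4*I*pi/7)) + (exp(-2*I*pi/7)) + (exp(6*I*pi/7))] = 0/7 = 0
(Exp terms are combined using exp(i*s)*conj(exp(i*t)) = exp(i*(s-t)), and sums of them are collapsed using the identity that for every m > 1 the m distinct m-th roots of unity sum to 0, e.g. 1 + exp(2*I*pi/3) + exp(-2*I*pi/3) = 0.)
Hence the multiplicities are chi_3: 1. Dimension check: dim(chi_0)*dim(chi_3) = 1*1 = 1 and sum (mult * dim) = 1*1 = 1.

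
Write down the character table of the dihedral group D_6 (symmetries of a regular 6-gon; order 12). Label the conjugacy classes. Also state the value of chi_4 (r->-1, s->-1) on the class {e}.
Conjugacy classes: {e} of size 1, {r^3} of size 1, {r^1, r^5} of size 2, {r^2, r^4} of size 2, {s, sr^2, ...} of size 3, {sr, sr^3, ...} of size 3.
Character table:
  irrep \ class              {e} (size 1)  {r^3} (size 1)  {r^1, r^5} (size 2)  {r^2, r^4} (size 2)  {s, sr^2, ...} (size 3)  {sr, sr^3, ...} (size 3)
  chi_1 (triv)               1             1               1                    1                    1                        1                       
  chi_2 (sign: r->1, s->-1)  1             1               1                    1                    -1                       -1                      
  chi_3 (r->-1, s->1)        1             -1              -1                   1                    1                        -1                      
  chi_4 (r->-1, s->-1)       1             -1              -1                   1                    -1                       1                       
  chi_5 (2d, j=1)            2             -2              1                    -1                   0                        0                       
  chi_6 (2d, j=2)            2             2               -1                   -1                   0                        0                       

Spot check: chi_4 (r->-1, s->-1) on {e} = 1.

Details: D_6 has order 2*6 = 12 with 6 conjugacy classes, hence 6 irreducibles. Sum of squared dims 1 + 1 + 1 + 1 + 4 + 4 = 12 = |G|. Linear characters come from the abelianisation; the 2-dimensional irreps have character r^k -> 2*cos(2*pi*j*k/6), reflections -> 0.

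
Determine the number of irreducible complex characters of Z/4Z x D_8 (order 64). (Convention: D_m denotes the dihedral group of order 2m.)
28

Solution. The number of irreducible complex representations of a finite group equals its number of conjugacy classes. For a direct product, #classes(G x H) = #classes(G) * #classes(H). Z/4Z has 4 classes (abelian), D_8 has 7 classes, so 4 * 7 = 28, so Z/4Z x D_8 (order 64) has exactly 28 irreducible complex representations.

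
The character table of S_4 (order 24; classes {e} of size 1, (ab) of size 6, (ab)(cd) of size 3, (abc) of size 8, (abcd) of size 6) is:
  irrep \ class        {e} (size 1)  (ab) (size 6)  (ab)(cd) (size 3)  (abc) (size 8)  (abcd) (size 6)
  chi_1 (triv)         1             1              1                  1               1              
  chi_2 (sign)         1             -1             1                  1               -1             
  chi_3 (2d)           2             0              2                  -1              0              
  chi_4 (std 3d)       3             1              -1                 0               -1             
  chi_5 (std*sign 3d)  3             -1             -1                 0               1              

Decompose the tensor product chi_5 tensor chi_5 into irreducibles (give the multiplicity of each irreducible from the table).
chi_5 tensor chi_5 = chi_1 + chi_3 + chi_4 + chi_5 (all other irreducibles have multiplicity 0).

Why: The character of a tensor product is the pointwise product (chi_5 * chi_5)(C) = chi_5(C) * chi_5(C):
  {e}: (3)*(3), (ab): (-1)*(-1), (ab)(cd): (-1)*(-1), (abc): (0)*(0), (abcd): (1)*(1)
so (chi_5 * chi_5) takes values
  {e} -> 9, (ab) -> 1, (ab)(cd) -> 1, (abc) -> 0, (abcd) -> 1.
Now take the inner product of this character with each irreducible chi from the table, <chi_5*chi_5, chi> = (1/24) sum_C |C| (chi_5*chi_5)(C) conj(chi(C)):
  <chi_5*chi_5, chi_1> = (1/24)[1*(9)*conj(1) + 6*(1)*conj(1) + 3*(1)*conj(1) + 8*(0)*conj(1) + 6*(1)*conj(1)]
      = (1/24)[(9) + (6) + (3) + (0) + (6)] = 24/24 = 1
  <chi_5*chi_5, chi_2> = (1/24)[1*(9)*conj(1) + 6*(1)*conj(-1) + 3*(1)*conj(1) + 8*(0)*conj(1) + 6*(1)*conj(-1)]
      = (1/24)[(9) + (-6) + (3) + (0) + (-6)] = 0/24 = 0
  <chi_5*chi_5, chi_3> = (1/24)[1*(9)*conj(2) + 6*(1)*conj(0) + 3*(1)*conj(2) + 8*(0)*conj(-1) + 6*(1)*conj(0)]
      = (1/24)[(18) + (0) + (6) + (0) + (0)] = 24/24 = 1
  <chi_5*chi_5, chi_4> = (1/24)[1*(9)*conj(3) + 6*(1)*conj(1) + 3*(1)*conj(-1) + 8*(0)*conj(0) + 6*(1)*conj(-1)]
      = (1/24)[(27) + (6) + (-3) + (0) + (-6)] = 24/24 = 1
  <chi_5*chi_5, chi_5> = (1/24)[1*(9)*conj(3) + 6*(1)*conj(-1) + 3*(1)*conj(-1) + 8*(0)*conj(0) + 6*(1)*conj(1)]
      = (1/24)[(27) + (-6) + (-3) + (0) + (6)] = 24/24 = 1
Hence the multiplicities are chi_1: 1, chi_3: 1, chi_4: 1, chi_5: 1. Dimension check: dim(chi_5)*dim(chi_5) = 3*3 = 9 and sum (mult * dim) = 1*1 + 1*2 + 1*3 + 1*3 = 9.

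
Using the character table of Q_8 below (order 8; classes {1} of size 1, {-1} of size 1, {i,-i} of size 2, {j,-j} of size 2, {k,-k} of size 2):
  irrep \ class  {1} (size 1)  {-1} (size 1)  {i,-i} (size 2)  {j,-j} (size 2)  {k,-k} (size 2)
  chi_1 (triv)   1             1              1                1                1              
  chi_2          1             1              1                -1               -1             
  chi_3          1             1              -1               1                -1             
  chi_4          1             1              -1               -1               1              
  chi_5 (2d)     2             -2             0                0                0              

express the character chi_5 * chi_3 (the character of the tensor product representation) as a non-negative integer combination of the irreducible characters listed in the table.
chi_5 tensor chi_3 = chi_5 (all other irreducibles have multiplicity 0).

Justification: The character of a tensor product is the pointwise product (chi_5 * chi_3)(C) = chi_5(C) * chi_3(C):
  {1}: (2)*(1), {-1}: (-2)*(1), {i,-i}: (0)*(-1), {j,-j}: (0)*(1), {k,-k}: (0)*(-1)
so (chi_5 * chi_3) takes values
  {1} -> 2, {-1} -> -2, {i,-i} -> 0, {j,-j} -> 0, {k,-k} -> 0.
Now take the inner product of this character with each irreducible chi from the table, <chi_5*chi_3, chi> = (1/8) sum_C |C| (chi_5*chi_3)(C) conj(chi(C)):
  <chi_5*chi_3, chi_1> = (1/8)[1*(2)*conj(1) + 1*(-2)*conj(1) + 2*(0)*conj(1) + 2*(0)*conj(1) + 2*(0)*conj(1)]
      = (1/8)[(2) + (-2) + (0) + (0) + (0)] = 0/8 = 0
  <chi_5*chi_3, chi_2> = (1/8)[1*(2)*conj(1) + 1*(-2)*conj(1) + 2*(0)*conj(1) + 2*(0)*conj(-1) + 2*(0)*conj(-1)]
      = (1/8)[(2) + (-2) + (0) + (0) + (0)] = 0/8 = 0
  <chi_5*chi_3, chi_3> = (1/8)[1*(2)*conj(1) + 1*(-2)*conj(1) + 2*(0)*conj(-1) + 2*(0)*conj(1) + 2*(0)*conj(-1)]
      = (1/8)[(2) + (-2) + (0) + (0) + (0)] = 0/8 = 0
  <chi_5*chi_3, chi_4> = (1/8)[1*(2)*conj(1) + 1*(-2)*conj(1) + 2*(0)*conj(-1) + 2*(0)*conj(-1) + 2*(0)*conj(1)]
      = (1/8)[(2) + (-2) + (0) + (0) + (0)] = 0/8 = 0
  <chi_5*chi_3, chi_5> = (1/8)[1*(2)*conj(2) + 1*(-2)*conj(-2) + 2*(0)*conj(0) + 2*(0)*conj(0) + 2*(0)*conj(0)]
      = (1/8)[(4) + (4) + (0) + (0) + (0)] = 8/8 = 1
Hence the multiplicities are chi_5: 1. Dimension check: dim(chi_5)*dim(chi_3) = 2*1 = 2 and sum (mult * dim) = 1*2 = 2.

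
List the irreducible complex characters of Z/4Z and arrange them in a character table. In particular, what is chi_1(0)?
Character table of Z/4Z (irreps indexed chi_0,...,chi_3 with chi_k(m) = zeta_4^(k*m), zeta_4 = exp(2*pi*i/4)):
  irrep \ class  {0} (size 1)  {1} (size 1)  {2} (size 1)  {3} (size 1)
  chi_0          1             1             1             1           
  chi_1          1             I             -1            -I          
  chi_2          1             -1            1             -1          
  chi_3          1             -I            -1            I           

Spot check: chi_1(0) = zeta_4^(1*0) = zeta_4^0 = 1.

Explanation: Z/4Z is abelian, so all 4 irreducible complex representations are 1-dimensional. They are given by chi_k(m) = zeta_4^(k*m) for k = 0,...,3. Row orthogonality: sum_m chi_k(m) conj(chi_l(m)) = 4 * [k = l].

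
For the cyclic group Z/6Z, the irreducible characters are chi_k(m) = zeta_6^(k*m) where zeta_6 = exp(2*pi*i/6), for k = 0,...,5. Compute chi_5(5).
chi_5(5) = zeta_6^25 = exp(I*pi/3)

Proof sketch: chi_5(5) = zeta_6^(5*5) = zeta_6^25. Since zeta_6^6 = 1, this equals zeta_6^1 = exp(2*pi*i*1/6) = exp(I*pi/3).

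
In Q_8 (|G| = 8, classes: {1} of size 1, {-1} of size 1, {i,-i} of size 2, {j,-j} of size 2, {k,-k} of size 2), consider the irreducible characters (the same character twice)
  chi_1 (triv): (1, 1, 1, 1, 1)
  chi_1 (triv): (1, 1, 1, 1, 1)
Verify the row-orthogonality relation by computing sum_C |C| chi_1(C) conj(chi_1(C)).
Sum = 8 = |G| = 8; so <chi_1, chi_1> = 1 (norm-1 confirms irreducibility).

Details: Compute term by term over conjugacy classes (|C| * chi_1(C) * conj(chi_1(C))):
  1*(1)*conj(1) + 1*(1)*conj(1) + 2*(1)*conj(1) + 2*(1)*conj(1) + 2*(1)*conj(1)
  = (1) + (1) + (2) + (2) + (2)
  = 8.
Dividing by |G| = 8 gives 8/8 = 1, matching the row-orthogonality relation <chi_1, chi_1> = [chi_1 = chi_1].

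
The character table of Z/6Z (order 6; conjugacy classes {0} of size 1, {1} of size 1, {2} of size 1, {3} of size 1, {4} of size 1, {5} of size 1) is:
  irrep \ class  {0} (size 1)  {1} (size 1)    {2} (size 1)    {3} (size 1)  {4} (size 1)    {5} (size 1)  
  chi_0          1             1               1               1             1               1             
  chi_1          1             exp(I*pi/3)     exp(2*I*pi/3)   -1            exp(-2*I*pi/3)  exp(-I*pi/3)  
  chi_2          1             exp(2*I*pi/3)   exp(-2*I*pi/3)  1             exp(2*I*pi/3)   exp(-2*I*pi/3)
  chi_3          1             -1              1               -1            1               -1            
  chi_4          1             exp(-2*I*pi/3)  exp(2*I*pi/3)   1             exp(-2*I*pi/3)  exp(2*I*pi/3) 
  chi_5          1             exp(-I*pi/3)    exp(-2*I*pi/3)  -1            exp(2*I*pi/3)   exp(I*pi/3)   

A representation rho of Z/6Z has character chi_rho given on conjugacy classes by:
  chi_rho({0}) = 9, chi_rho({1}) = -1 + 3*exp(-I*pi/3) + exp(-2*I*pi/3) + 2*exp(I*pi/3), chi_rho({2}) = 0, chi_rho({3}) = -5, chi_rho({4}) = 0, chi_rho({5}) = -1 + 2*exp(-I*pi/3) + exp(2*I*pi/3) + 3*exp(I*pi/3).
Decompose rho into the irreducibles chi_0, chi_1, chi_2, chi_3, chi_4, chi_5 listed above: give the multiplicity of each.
Multiplicities: chi_0: 1, chi_1: 2, chi_2: 0, chi_3: 2, chi_4: 1, chi_5: 3.

Derivation: Use <chi_rho, chi> = (1/|G|) sum_C |C| * chi_rho(C) * conj(chi(C)) with |G| = 6 for each irreducible chi in the table:
  <chi_rho, chi_0> = (1/6)[1*(9)*conj(1) + 1*(-1 + 3*exp(-I*pi/3) + exp(-2*I*pi/3) + 2*exp(I*pi/3))*conj(1) + 1*(0)*conj(1) + 1*(-5)*conj(1) + 1*(0)*conj(1) + 1*(-1 + 2*exp(-I*pi/3) + exp(2*I*pi/3) + 3*exp(I*pi/3))*conj(1)]
      = (1/6)[(9) + (-1 + 3*exp(-I*pi/3) + exp(-2*I*pi/3) + 2*exp(I*pi/3)) + (0) + (-5) + (0) + (-1 + 2*exp(-I*pi/3) + exp(2*I*pi/3) + 3*exp(I*pi/3))] = 6/6 = 1
  <chi_rho, chi_1> = (1/6)[1*(9)*conj(1) + 1*(-1 + 3*exp(-I*pi/3) + exp(-2*I*pi/3) + 2*exp(I*pi/3))*conj(exp(I*pi/3)) + 1*(0)*conj(exp(2*I*pi/3)) + 1*(-5)*conj(-1) + 1*(0)*conj(exp(-2*I*pi/3)) + 1*(-1 + 2*exp(-I*pi/3) + exp(2*I*pi/3) + 3*exp(I*pi/3))*conj(exp(-I*pi/3))]
      = (1/6)[(9) + (1 + 3*exp(-2*I*pi/3) - exp(-I*pi/3)) + (0) + (5) + (0) + (1 - exp(I*pi/3) + 3*exp(2*I*pi/3))] = 12/6 = 2
  <chi_rho, chi_2> = (1/6)[1*(9)*conj(1) + 1*(-1 + 3*exp(-I*pi/3) + exp(-2*I*pi/3) + 2*exp(I*pi/3))*conj(exp(2*I*pi/3)) + 1*(0)*conj(exp(-2*I*pi/3)) + 1*(-5)*conj(1) + 1*(0)*conj(exp(2*I*pi/3)) + 1*(-1 + 2*exp(-I*pi/3) + exp(2*I*pi/3) + 3*exp(I*pi/3))*conj(exp(-2*I*pi/3))]
      = (1/6)[(9) + (-2) + (0) + (-5) + (0) + (-2)] = 0/6 = 0
  <chi_rho, chi_3> = (1/6)[1*(9)*conj(1) + 1*(-1 + 3*exp(-I*pi/3) + exp(-2*I*pi/3) + 2*exp(I*pi/3))*conj(-1) + 1*(0)*conj(1) + 1*(-5)*conj(-1) + 1*(0)*conj(1) + 1*(-1 + 2*exp(-I*pi/3) + exp(2*I*pi/3) + 3*exp(I*pi/3))*conj(-1)]
      = (1/6)[(9) + (1 - 2*exp(I*pi/3) - exp(-2*I*pi/3) - 3*exp(-I*pi/3)) + (0) + (5) + (0) + (1 - 3*exp(I*pi/3) - exp(2*I*pi/3) - 2*exp(-I*pi/3))] = 12/6 = 2
  <chi_rho, chi_4> = (1/6)[1*(9)*conj(1) + 1*(-1 + 3*exp(-I*pi/3) + exp(-2*I*pi/3) + 2*exp(I*pi/3))*conj(exp(-2*I*pi/3)) + 1*(0)*conj(exp(2*I*pi/3)) + 1*(-5)*conj(1) + 1*(0)*conj(exp(-2*I*pi/3)) + 1*(-1 + 2*exp(-I*pi/3) + exp(2*I*pi/3) + 3*exp(I*pi/3))*conj(exp(2*I*pi/3))]
      = (1/6)[(9) + (-1 - exp(2*I*pi/3) + 3*exp(I*pi/3)) + (0) + (-5) + (0) + (-1 + 3*exp(-I*pi/3) - exp(-2*I*pi/3))] = 6/6 = 1
  <chi_rho, chi_5> = (1/6)[1*(9)*conj(1) + 1*(-1 + 3*exp(-I*pi/3) + exp(-2*I*pi/3) + 2*exp(I*pi/3))*conj(exp(-I*pi/3)) + 1*(0)*conj(exp(-2*I*pi/3)) + 1*(-5)*conj(-1) + 1*(0)*conj(exp(2*I*pi/3)) + 1*(-1 + 2*exp(-I*pi/3) + exp(2*I*pi/3) + 3*exp(I*pi/3))*conj(exp(I*pi/3))]
      = (1/6)[(9) + (2) + (0) + (5) + (0) + (2)] = 18/6 = 3
(Exp terms are combined using exp(i*s)*conj(exp(i*t)) = exp(i*(s-t)), and sums of them are collapsed using the identity that for every m > 1 the m distinct m-th roots of unity sum to 0, e.g. 1 + exp(2*I*pi/3) + exp(-2*I*pi/3) = 0.)
Dimension check: dim(rho) = sum (mult * dim) = 1*1 + 2*1 + 0*1 + 2*1 + 1*1 + 3*1 = 9 = chi_rho(e) = 9.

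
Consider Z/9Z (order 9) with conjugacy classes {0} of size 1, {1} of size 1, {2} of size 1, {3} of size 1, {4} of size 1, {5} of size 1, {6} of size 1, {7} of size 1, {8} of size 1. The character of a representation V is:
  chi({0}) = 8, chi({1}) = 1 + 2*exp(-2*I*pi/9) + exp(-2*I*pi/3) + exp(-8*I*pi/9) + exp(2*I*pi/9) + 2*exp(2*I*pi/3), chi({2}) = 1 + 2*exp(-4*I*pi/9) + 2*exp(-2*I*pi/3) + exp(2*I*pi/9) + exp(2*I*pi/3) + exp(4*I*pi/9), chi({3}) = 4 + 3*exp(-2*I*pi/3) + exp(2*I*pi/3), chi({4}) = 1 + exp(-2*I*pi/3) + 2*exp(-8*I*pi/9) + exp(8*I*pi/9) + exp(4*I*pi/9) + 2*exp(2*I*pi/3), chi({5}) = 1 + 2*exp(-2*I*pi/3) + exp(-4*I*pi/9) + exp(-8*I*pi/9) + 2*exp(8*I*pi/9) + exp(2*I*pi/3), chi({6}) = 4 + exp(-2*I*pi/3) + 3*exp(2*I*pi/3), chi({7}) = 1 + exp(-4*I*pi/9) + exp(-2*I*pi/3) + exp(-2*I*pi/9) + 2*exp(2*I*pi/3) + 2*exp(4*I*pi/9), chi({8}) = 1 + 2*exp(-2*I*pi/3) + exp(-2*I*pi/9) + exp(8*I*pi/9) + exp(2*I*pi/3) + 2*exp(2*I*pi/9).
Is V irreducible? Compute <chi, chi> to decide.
Not irreducible (reducible): <chi, chi> = 12 > 1.

Solution. <chi, chi> = (1/|G|) sum_C |C| * |chi(C)|^2 = (1/9)[1*|8|^2 + 1*|1 + 2*exp(-2*I*pi/9) + exp(-2*I*pi/3) + exp(-8*I*pi/9) + exp(2*I*pi/9) + 2*exp(2*I*pi/3)|^2 + 1*|1 + 2*exp(-4*I*pi/9) + 2*exp(-2*I*pi/3) + exp(2*I*pi/9) + exp(2*I*pi/3) + exp(4*I*pi/9)|^2 + 1*|4 + 3*exp(-2*I*pi/3) + exp(2*I*pi/3)|^2 + 1*|1 + exp(-2*I*pi/3) + 2*exp(-8*I*pi/9) + exp(8*I*pi/9) + exp(4*I*pi/9) + 2*exp(2*I*pi/3)|^2 + 1*|1 + 2*exp(-2*I*pi/3) + exp(-4*I*pi/9) + exp(-8*I*pi/9) + 2*exp(8*I*pi/9) + exp(2*I*pi/3)|^2 + 1*|4 + exp(-2*I*pi/3) + 3*exp(2*I*pi/3)|^2 + 1*|1 + exp(-4*I*pi/9) + exp(-2*I*pi/3) + exp(-2*I*pi/9) + 2*exp(2*I*pi/3) + 2*exp(4*I*pi/9)|^2 + 1*|1 + 2*exp(-2*I*pi/3) + exp(-2*I*pi/9) + exp(8*I*pi/9) + exp(2*I*pi/3) + 2*exp(2*I*pi/9)|^2]
  = (1/9)[(64) + (12 + 8*exp(-4*I*pi/9) + 7*exp(-2*I*pi/3) + 4*exp(-2*I*pi/9) + 7*exp(-8*I*pi/9) + 7*exp(8*I*pi/9) + 4*exp(2*I*pi/9) + 7*exp(2*I*pi/3) + 8*exp(4*I*pi/9)) + (12 + 7*exp(-2*I*pi/3) + 7*exp(-2*I*pi/9) + 4*exp(-4*I*pi/9) + 8*exp(-8*I*pi/9) + 8*exp(8*I*pi/9) + 4*exp(4*I*pi/9) + 7*exp(2*I*pi/9) + 7*exp(2*I*pi/3)) + (7) + (12 + 7*exp(-4*I*pi/9) + 7*exp(-2*I*pi/3) + 8*exp(-2*I*pi/9) + 4*exp(-8*I*pi/9) + 4*exp(8*I*pi/9) + 8*exp(2*I*pi/9) + 7*exp(2*I*pi/3) + 7*exp(4*I*pi/9)) + (12 + 7*exp(-4*I*pi/9) + 7*exp(-2*I*pi/3) + 8*exp(-2*I*pi/9) + 4*exp(-8*I*pi/9) + 4*exp(8*I*pi/9) + 8*exp(2*I*pi/9) + 7*exp(2*I*pi/3) + 7*exp(4*I*pi/9)) + (7) + (12 + 7*exp(-2*I*pi/3) + 7*exp(-2*I*pi/9) + 4*exp(-4*I*pi/9) + 8*exp(-8*I*pi/9) + 8*exp(8*I*pi/9) + 4*exp(4*I*pi/9) + 7*exp(2*I*pi/9) + 7*exp(2*I*pi/3)) + (12 + 8*exp(-4*I*pi/9) + 7*exp(-2*I*pi/3) + 4*exp(-2*I*pi/9) + 7*exp(-8*I*pi/9) + 7*exp(8*I*pi/9) + 4*exp(2*I*pi/9) + 7*exp(2*I*pi/3) + 8*exp(4*I*pi/9))] = 108/9 = 12.
(Exp terms are combined using exp(i*s)*conj(exp(i*t)) = exp(i*(s-t)), and sums of them are collapsed using the identity that for every m > 1 the m distinct m-th roots of unity sum to 0, e.g. 1 + exp(2*I*pi/3) + exp(-2*I*pi/3) = 0.)
A character is irreducible iff <chi, chi> = 1, so this representation is reducible.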